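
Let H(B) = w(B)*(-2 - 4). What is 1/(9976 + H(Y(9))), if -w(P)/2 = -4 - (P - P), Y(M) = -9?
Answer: 1/9928 ≈ 0.00010073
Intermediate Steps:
w(P) = 8 (w(P) = -2*(-4 - (P - P)) = -2*(-4 - 1*0) = -2*(-4 + 0) = -2*(-4) = 8)
H(B) = -48 (H(B) = 8*(-2 - 4) = 8*(-6) = -48)
1/(9976 + H(Y(9))) = 1/(9976 - 48) = 1/9928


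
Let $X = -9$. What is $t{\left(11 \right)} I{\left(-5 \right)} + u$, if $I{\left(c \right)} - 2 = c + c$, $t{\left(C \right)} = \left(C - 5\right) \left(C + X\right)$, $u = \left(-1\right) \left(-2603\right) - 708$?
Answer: $1799$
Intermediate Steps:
$u = 1895$ ($u = 2603 - 708 = 1895$)
$t{\left(C \right)} = \left(-9 + C\right) \left(-5 + C\right)$ ($t{\left(C \right)} = \left(C - 5\right) \left(C - 9\right) = \left(-5 + C\right) \left(-9 + C\right) = \left(-9 + C\right) \left(-5 + C\right)$)
$I{\left(c \right)} = 2 + 2 c$ ($I{\left(c \right)} = 2 + \left(c + c\right) = 2 + 2 c$)
$t{\left(11 \right)} I{\left(-5 \right)} + u = \left(45 + 11^{2} - 154\right) \left(2 + 2 \left(-5\right)\right) + 1895 = \left(45 + 121 - 154\right) \left(2 - 10\right) + 1895 = 12 \left(-8\right) + 1895 = -96 + 1895 = 1799$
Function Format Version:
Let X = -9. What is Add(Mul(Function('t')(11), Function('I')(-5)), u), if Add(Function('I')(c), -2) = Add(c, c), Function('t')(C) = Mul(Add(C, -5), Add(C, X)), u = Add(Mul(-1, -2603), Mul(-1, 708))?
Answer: 1799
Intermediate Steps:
u = 1895 (u = Add(2603, -708) = 1895)
Function('t')(C) = Mul(Add(-9, C), Add(-5, C)) (Function('t')(C) = Mul(Add(C, -5), Add(C, -9)) = Mul(Add(-5, C), Add(-9, C)) = Mul(Add(-9, C), Add(-5, C)))
Function('I')(c) = Add(2, Mul(2, c)) (Function('I')(c) = Add(2, Add(c, c)) = Add(2, Mul(2, c)))
Add(Mul(Function('t')(11), Function('I')(-5)), u) = Add(Mul(Add(45, Pow(11, 2), Mul(-14, 11)), Add(2, Mul(2, -5))), 1895) = Add(Mul(Add(45, 121, -154), Add(2, -10)), 1895) = Add(Mul(12, -8), 1895) = Add(-96, 1895) = 1799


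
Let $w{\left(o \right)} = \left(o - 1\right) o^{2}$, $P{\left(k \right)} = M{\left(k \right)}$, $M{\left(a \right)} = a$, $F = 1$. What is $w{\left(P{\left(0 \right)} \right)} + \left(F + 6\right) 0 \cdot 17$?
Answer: $0$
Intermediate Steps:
$P{\left(k \right)} = k$
$w{\left(o \right)} = o^{2} \left(-1 + o\right)$ ($w{\left(o \right)} = \left(o - 1\right) o^{2} = \left(-1 + o\right) o^{2} = o^{2} \left(-1 + o\right)$)
$w{\left(P{\left(0 \right)} \right)} + \left(F + 6\right) 0 \cdot 17 = 0^{2} \left(-1 + 0\right) + \left(1 + 6\right) 0 \cdot 17 = 0 \left(-1\right) + 7 \cdot 0 \cdot 17 = 0 + 0 \cdot 17 = 0 + 0 = 0$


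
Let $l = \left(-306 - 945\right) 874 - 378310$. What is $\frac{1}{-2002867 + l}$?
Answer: $- \frac{1}{3474551} \approx -2.8781 \cdot 10^{-7}$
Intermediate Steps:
$l = -1471684$ ($l = \left(-1251\right) 874 - 378310 = -1093374 - 378310 = -1471684$)
$\frac{1}{-2002867 + l} = \frac{1}{-2002867 - 1471684} = \frac{1}{-3474551} = - \frac{1}{3474551}$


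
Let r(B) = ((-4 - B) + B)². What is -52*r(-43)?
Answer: -832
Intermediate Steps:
r(B) = 16 (r(B) = (-4)² = 16)
-52*r(-43) = -52*16 = -832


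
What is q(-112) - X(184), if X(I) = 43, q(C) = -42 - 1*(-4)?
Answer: -81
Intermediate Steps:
q(C) = -38 (q(C) = -42 + 4 = -38)
q(-112) - X(184) = -38 - 1*43 = -38 - 43 = -81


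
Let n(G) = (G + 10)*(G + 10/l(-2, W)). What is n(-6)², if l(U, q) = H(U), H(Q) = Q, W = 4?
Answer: 1936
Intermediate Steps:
l(U, q) = U
n(G) = (-5 + G)*(10 + G) (n(G) = (G + 10)*(G + 10/(-2)) = (10 + G)*(G + 10*(-½)) = (10 + G)*(G - 5) = (10 + G)*(-5 + G) = (-5 + G)*(10 + G))
n(-6)² = (-50 + (-6)² + 5*(-6))² = (-50 + 36 - 30)² = (-44)² = 1936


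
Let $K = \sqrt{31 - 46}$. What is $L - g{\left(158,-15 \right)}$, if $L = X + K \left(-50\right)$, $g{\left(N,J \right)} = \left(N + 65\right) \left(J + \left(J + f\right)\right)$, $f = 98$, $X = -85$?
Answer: $-15249 - 50 i \sqrt{15} \approx -15249.0 - 193.65 i$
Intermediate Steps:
$K = i \sqrt{15}$ ($K = \sqrt{-15} = i \sqrt{15} \approx 3.873 i$)
$g{\left(N,J \right)} = \left(65 + N\right) \left(98 + 2 J\right)$ ($g{\left(N,J \right)} = \left(N + 65\right) \left(J + \left(J + 98\right)\right) = \left(65 + N\right) \left(J + \left(98 + J\right)\right) = \left(65 + N\right) \left(98 + 2 J\right)$)
$L = -85 - 50 i \sqrt{15}$ ($L = -85 + i \sqrt{15} \left(-50\right) = -85 - 50 i \sqrt{15} \approx -85.0 - 193.65 i$)
$L - g{\left(158,-15 \right)} = \left(-85 - 50 i \sqrt{15}\right) - \left(6370 + 98 \cdot 158 + 130 \left(-15\right) + 2 \left(-15\right) 158\right) = \left(-85 - 50 i \sqrt{15}\right) - \left(6370 + 15484 - 1950 - 4740\right) = \left(-85 - 50 i \sqrt{15}\right) - 15164 = -15249 - 50 i \sqrt{15}$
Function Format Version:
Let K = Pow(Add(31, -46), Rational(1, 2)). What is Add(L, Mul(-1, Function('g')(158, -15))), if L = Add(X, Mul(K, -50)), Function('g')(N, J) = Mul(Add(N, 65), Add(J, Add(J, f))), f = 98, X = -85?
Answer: Add(-15249, Mul(-50, I, Pow(15, Rational(1, 2)))) ≈ Add(-15249., Mul(-193.65, I))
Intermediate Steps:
K = Mul(I, Pow(15, Rational(1, 2))) (K = Pow(-15, Rational(1, 2)) = Mul(I, Pow(15, Rational(1, 2))) ≈ Mul(3.8730, I))
Function('g')(N, J) = Mul(Add(65, N), Add(98, Mul(2, J))) (Function('g')(N, J) = Mul(Add(N, 65), Add(J, Add(J, 98))) = Mul(Add(65, N), Add(J, Add(98, J))) = Mul(Add(65, N), Add(98, Mul(2, J))))
L = Add(-85, Mul(-50, I, Pow(15, Rational(1, 2)))) (L = Add(-85, Mul(Mul(I, Pow(15, Rational(1, 2))), -50)) = Add(-85, Mul(-50, I, Pow(15, Rational(1, 2)))) ≈ Add(-85.000, Mul(-193.65, I)))
Add(L, Mul(-1, Function('g')(158, -15))) = Add(Add(-85, Mul(-50, I, Pow(15, Rational(1, 2)))), Mul(-1, Add(6370, Mul(98, 158), Mul(130, -15), Mul(2, -15, 158)))) = Add(Add(-85, Mul(-50, I, Pow(15, Rational(1, 2)))), Mul(-1, Add(6370, 15484, -1950, -4740))) = Add(Add(-85, Mul(-50, I, Pow(15, Rational(1, 2)))), Mul(-1, 15164)) = Add(Add(-85, Mul(-50, I, Pow(15, Rational(1, 2)))), -15164) = Add(-15249, Mul(-50, I, Pow(15, Rational(1, 2))))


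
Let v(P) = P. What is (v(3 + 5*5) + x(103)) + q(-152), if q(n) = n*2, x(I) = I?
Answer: -173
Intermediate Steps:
q(n) = 2*n
(v(3 + 5*5) + x(103)) + q(-152) = ((3 + 5*5) + 103) + 2*(-152) = ((3 + 25) + 103) - 304 = (28 + 103) - 304 = 131 - 304 = -173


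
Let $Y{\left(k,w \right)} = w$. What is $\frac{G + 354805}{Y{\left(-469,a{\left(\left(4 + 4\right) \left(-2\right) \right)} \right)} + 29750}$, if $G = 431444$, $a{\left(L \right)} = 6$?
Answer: $\frac{786249}{29756} \approx 26.423$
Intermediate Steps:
$\frac{G + 354805}{Y{\left(-469,a{\left(\left(4 + 4\right) \left(-2\right) \right)} \right)} + 29750} = \frac{431444 + 354805}{6 + 29750} = \frac{786249}{29756}$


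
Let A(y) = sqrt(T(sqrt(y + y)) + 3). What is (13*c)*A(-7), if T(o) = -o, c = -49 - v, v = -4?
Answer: -585*sqrt(3 - I*sqrt(14)) ≈ -1155.0 + 554.34*I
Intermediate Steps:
c = -45 (c = -49 - 1*(-4) = -49 + 4 = -45)
A(y) = sqrt(3 - sqrt(2)*sqrt(y)) (A(y) = sqrt(-sqrt(y + y) + 3) = sqrt(-sqrt(2*y) + 3) = sqrt(-sqrt(2)*sqrt(y) + 3) = sqrt(3 - sqrt(2)*sqrt(y)))
(13*c)*A(-7) = (13*(-45))*sqrt(3 - sqrt(2)*sqrt(-7)) = -585*sqrt(3 - sqrt(2)*I*sqrt(7)) = -585*sqrt(3 - I*sqrt(14))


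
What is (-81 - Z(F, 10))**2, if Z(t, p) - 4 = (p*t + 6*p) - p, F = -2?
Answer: 13225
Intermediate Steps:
Z(t, p) = 4 + 5*p + p*t (Z(t, p) = 4 + ((p*t + 6*p) - p) = 4 + ((6*p + p*t) - p) = 4 + (5*p + p*t) = 4 + 5*p + p*t)
(-81 - Z(F, 10))**2 = (-81 - (4 + 5*10 + 10*(-2)))**2 = (-81 - (4 + 50 - 20))**2 = (-81 - 1*34)**2 = (-81 - 34)**2 = (-115)**2 = 13225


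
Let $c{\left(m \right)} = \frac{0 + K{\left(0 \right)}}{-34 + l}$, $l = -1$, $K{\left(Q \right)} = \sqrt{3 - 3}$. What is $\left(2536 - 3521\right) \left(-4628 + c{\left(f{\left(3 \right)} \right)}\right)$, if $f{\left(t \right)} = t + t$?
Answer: $4558580$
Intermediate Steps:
$K{\left(Q \right)} = 0$ ($K{\left(Q \right)} = \sqrt{0} = 0$)
$f{\left(t \right)} = 2 t$
$c{\left(m \right)} = 0$ ($c{\left(m \right)} = \frac{0 + 0}{-34 - 1} = \frac{0}{-35} = 0 \left(- \frac{1}{35}\right) = 0$)
$\left(2536 - 3521\right) \left(-4628 + c{\left(f{\left(3 \right)} \right)}\right) = \left(2536 - 3521\right) \left(-4628 + 0\right) = \left(-985\right) \left(-4628\right) = 4558580$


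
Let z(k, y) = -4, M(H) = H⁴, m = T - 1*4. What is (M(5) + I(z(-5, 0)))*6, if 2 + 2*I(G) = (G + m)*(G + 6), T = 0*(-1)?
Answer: 3696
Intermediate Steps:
T = 0
m = -4 (m = 0 - 1*4 = 0 - 4 = -4)
I(G) = -1 + (-4 + G)*(6 + G)/2 (I(G) = -1 + ((G - 4)*(G + 6))/2 = -1 + ((-4 + G)*(6 + G))/2 = -1 + (-4 + G)*(6 + G)/2)
(M(5) + I(z(-5, 0)))*6 = (5⁴ + (-13 - 4 + (½)*(-4)²))*6 = (625 + (-13 - 4 + (½)*16))*6 = (625 + (-13 - 4 + 8))*6 = (625 - 9)*6 = 616*6 = 3696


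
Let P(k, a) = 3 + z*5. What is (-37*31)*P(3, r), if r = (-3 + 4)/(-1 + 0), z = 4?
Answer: -26381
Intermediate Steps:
r = -1 (r = 1/(-1) = 1*(-1) = -1)
P(k, a) = 23 (P(k, a) = 3 + 4*5 = 3 + 20 = 23)
(-37*31)*P(3, r) = -37*31*23 = -1147*23 = -26381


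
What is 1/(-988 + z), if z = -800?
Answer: -1/1788 ≈ -0.00055928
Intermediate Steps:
1/(-988 + z) = 1/(-988 - 800) = 1/(-1788) = -1/1788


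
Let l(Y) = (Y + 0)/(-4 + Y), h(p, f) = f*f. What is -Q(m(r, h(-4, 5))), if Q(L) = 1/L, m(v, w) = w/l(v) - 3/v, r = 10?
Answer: -10/147 ≈ -0.068027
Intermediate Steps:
h(p, f) = f²
l(Y) = Y/(-4 + Y)
m(v, w) = -3/v + w*(-4 + v)/v (m(v, w) = w/((v/(-4 + v))) - 3/v = w*((-4 + v)/v) - 3/v = w*(-4 + v)/v - 3/v = -3/v + w*(-4 + v)/v)
-Q(m(r, h(-4, 5))) = -1/((-3 + 5²*(-4 + 10))/10) = -1/((-3 + 25*6)/10) = -1/((-3 + 150)/10) = -1/((⅒)*147) = -1/147/10 = -1*10/147 = -10/147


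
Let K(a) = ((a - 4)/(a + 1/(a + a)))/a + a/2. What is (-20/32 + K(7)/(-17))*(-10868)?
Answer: 925015/102 ≈ 9068.8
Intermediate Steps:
K(a) = a/2 + (-4 + a)/(a*(a + 1/(2*a))) (K(a) = ((-4 + a)/(a + 1/(2*a)))/a + a*(½) = ((-4 + a)/(a + 1/(2*a)))/a + a/2 = (-4 + a)/(a*(a + 1/(2*a))) + a/2 = a/2 + (-4 + a)/(a*(a + 1/(2*a))))
(-20/32 + K(7)/(-17))*(-10868) = (-20/32 + ((-16 + 2*7³ + 5*7)/(2*(1 + 2*7²)))/(-17))*(-10868) = (-20*1/32 + ((-16 + 2*343 + 35)/(2*(1 + 2*49)))*(-1/17))*(-10868) = (-5/8 + ((-16 + 686 + 35)/(2*(1 + 98)))*(-1/17))*(-10868) = (-5/8 + ((½)*705/99)*(-1/17))*(-10868) = (-5/8 + ((½)*(1/99)*705)*(-1/17))*(-10868) = (-5/8 + (235/66)*(-1/17))*(-10868) = (-5/8 - 235/1122)*(-10868) = -3745/4488*(-10868) = 925015/102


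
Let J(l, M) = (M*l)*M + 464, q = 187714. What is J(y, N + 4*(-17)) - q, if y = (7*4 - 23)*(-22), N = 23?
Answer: -410000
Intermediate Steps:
y = -110 (y = (28 - 23)*(-22) = 5*(-22) = -110)
J(l, M) = 464 + l*M² (J(l, M) = l*M² + 464 = 464 + l*M²)
J(y, N + 4*(-17)) - q = (464 - 110*(23 + 4*(-17))²) - 1*187714 = (464 - 110*(23 - 68)²) - 187714 = (464 - 110*(-45)²) - 187714 = (464 - 110*2025) - 187714 = (464 - 222750) - 187714 = -222286 - 187714 = -410000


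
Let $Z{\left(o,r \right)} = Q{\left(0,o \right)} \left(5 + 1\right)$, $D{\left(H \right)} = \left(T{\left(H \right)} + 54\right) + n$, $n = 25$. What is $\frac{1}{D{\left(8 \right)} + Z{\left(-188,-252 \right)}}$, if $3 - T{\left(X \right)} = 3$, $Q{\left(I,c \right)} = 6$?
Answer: $\frac{1}{115} \approx 0.0086956$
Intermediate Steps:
$T{\left(X \right)} = 0$ ($T{\left(X \right)} = 3 - 3 = 0$)
$D{\left(H \right)} = 79$ ($D{\left(H \right)} = \left(0 + 54\right) + 25 = 54 + 25 = 79$)
$Z{\left(o,r \right)} = 36$ ($Z{\left(o,r \right)} = 6 \left(5 + 1\right) = 6 \cdot 6 = 36$)
$\frac{1}{D{\left(8 \right)} + Z{\left(-188,-252 \right)}} = \frac{1}{79 + 36} = \frac{1}{115}$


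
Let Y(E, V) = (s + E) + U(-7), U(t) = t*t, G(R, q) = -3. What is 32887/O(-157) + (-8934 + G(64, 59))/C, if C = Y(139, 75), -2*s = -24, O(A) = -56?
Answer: -442367/700 ≈ -631.95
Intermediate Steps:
U(t) = t²
s = 12 (s = -½*(-24) = 12)
Y(E, V) = 61 + E (Y(E, V) = (12 + E) + (-7)² = (12 + E) + 49 = 61 + E)
C = 200 (C = 61 + 139 = 200)
32887/O(-157) + (-8934 + G(64, 59))/C = 32887/(-56) + (-8934 - 3)/200 = 32887*(-1/56) - 8937*1/200 = -32887/56 - 8937/200 = -442367/700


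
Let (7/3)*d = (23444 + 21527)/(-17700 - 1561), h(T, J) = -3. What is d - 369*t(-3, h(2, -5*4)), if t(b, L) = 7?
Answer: -348393054/134827 ≈ -2584.0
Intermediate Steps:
d = -134913/134827 (d = 3*((23444 + 21527)/(-17700 - 1561))/7 = 3*(44971/(-19261))/7 = 3*(44971*(-1/19261))/7 = (3/7)*(-44971/19261) = -134913/134827 ≈ -1.0006)
d - 369*t(-3, h(2, -5*4)) = -134913/134827 - 369*7 = -134913/134827 - 1*2583 = -134913/134827 - 2583 = -348393054/134827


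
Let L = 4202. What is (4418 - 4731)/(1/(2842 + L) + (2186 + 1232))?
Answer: -2204772/24076393 ≈ -0.091574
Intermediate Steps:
(4418 - 4731)/(1/(2842 + L) + (2186 + 1232)) = (4418 - 4731)/(1/(2842 + 4202) + (2186 + 1232)) = -313/(1/7044 + 3418) = -313/24076393/7044 = -313*7044/24076393 = -2204772/24076393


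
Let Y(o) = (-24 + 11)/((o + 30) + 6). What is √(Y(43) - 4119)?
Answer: 17*I*√88954/79 ≈ 64.181*I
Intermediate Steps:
Y(o) = -13/(36 + o) (Y(o) = -13/((30 + o) + 6) = -13/(36 + o))
√(Y(43) - 4119) = √(-13/(36 + 43) - 4119) = √(-13/79 - 4119) = √(-325414/79) = 17*I*√88954/79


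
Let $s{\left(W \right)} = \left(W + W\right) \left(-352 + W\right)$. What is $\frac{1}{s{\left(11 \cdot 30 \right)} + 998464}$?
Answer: $\frac{1}{983944} \approx 1.0163 \cdot 10^{-6}$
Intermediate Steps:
$s{\left(W \right)} = 2 W \left(-352 + W\right)$
$\frac{1}{s{\left(11 \cdot 30 \right)} + 998464} = \frac{1}{2 \cdot 11 \cdot 30 \left(-352 + 11 \cdot 30\right) + 998464} = \frac{1}{2 \cdot 330 \left(-352 + 330\right) + 998464} = \frac{1}{2 \cdot 330 \left(-22\right) + 998464} = \frac{1}{-14520 + 998464} = \frac{1}{983944}$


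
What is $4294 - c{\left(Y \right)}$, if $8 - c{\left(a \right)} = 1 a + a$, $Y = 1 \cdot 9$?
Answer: $4304$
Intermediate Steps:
$Y = 9$
$c{\left(a \right)} = 8 - 2 a$ ($c{\left(a \right)} = 8 - \left(1 a + a\right) = 8 - \left(a + a\right) = 8 - 2 a$)
$4294 - c{\left(Y \right)} = 4294 - \left(8 - 18\right) = 4294 - -10 = 4294 + 10 = 4304$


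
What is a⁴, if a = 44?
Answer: 3748096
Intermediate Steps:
a⁴ = 44⁴ = 3748096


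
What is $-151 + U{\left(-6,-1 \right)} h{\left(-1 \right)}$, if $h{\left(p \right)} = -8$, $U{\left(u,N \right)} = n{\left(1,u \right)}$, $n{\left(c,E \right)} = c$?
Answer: $-159$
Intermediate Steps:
$U{\left(u,N \right)} = 1$
$-151 + U{\left(-6,-1 \right)} h{\left(-1 \right)} = -151 + 1 \left(-8\right) = -151 - 8 = -159$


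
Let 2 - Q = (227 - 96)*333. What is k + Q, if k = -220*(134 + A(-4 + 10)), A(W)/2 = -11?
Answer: -68261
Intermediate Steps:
A(W) = -22 (A(W) = 2*(-11) = -22)
Q = -43621 (Q = 2 - (227 - 96)*333 = 2 - 131*333 = 2 - 1*43623 = 2 - 43623 = -43621)
k = -24640 (k = -220*(134 - 22) = -220*112 = -24640)
k + Q = -24640 - 43621 = -68261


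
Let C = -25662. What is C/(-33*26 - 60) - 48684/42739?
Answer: 175346051/6539067 ≈ 26.815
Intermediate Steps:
C/(-33*26 - 60) - 48684/42739 = -25662/(-33*26 - 60) - 48684/42739 = -25662/(-858 - 60) - 48684*1/42739 = -25662/(-918) - 48684/42739 = -25662*(-1/918) - 48684/42739 = 4277/153 - 48684/42739 = 175346051/6539067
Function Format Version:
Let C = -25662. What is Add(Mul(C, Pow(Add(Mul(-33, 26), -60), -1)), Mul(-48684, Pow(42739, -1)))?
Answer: Rational(175346051, 6539067) ≈ 26.815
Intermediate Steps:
Add(Mul(C, Pow(Add(Mul(-33, 26), -60), -1)), Mul(-48684, Pow(42739, -1))) = Add(Mul(-25662, Pow(Add(Mul(-33, 26), -60), -1)), Mul(-48684, Pow(42739, -1))) = Add(Mul(-25662, Pow(Add(-858, -60), -1)), Mul(-48684, Rational(1, 42739))) = Add(Mul(-25662, Pow(-918, -1)), Rational(-48684, 42739)) = Add(Mul(-25662, Rational(-1, 918)), Rational(-48684, 42739)) = Add(Rational(4277, 153), Rational(-48684, 42739)) = Rational(175346051, 6539067)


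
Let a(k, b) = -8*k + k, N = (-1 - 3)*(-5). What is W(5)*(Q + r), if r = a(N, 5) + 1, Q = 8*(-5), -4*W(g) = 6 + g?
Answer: 1969/4 ≈ 492.25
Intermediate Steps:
N = 20 (N = -4*(-5) = 20)
a(k, b) = -7*k
W(g) = -3/2 - g/4 (W(g) = -(6 + g)/4 = -3/2 - g/4)
Q = -40
r = -139 (r = -7*20 + 1 = -140 + 1 = -139)
W(5)*(Q + r) = (-3/2 - ¼*5)*(-40 - 139) = (-3/2 - 5/4)*(-179) = -11/4*(-179) = 1969/4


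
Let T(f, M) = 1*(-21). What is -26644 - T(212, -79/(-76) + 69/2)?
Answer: -26623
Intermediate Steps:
T(f, M) = -21
-26644 - T(212, -79/(-76) + 69/2) = -26644 - 1*(-21) = -26644 + 21 = -26623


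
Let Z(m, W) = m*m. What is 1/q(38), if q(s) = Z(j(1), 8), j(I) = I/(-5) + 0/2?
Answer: 25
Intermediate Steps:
j(I) = -I/5 (j(I) = I*(-⅕) + 0*(½) = -I/5 + 0 = -I/5)
Z(m, W) = m²
q(s) = 1/25 (q(s) = (-⅕*1)² = (-⅕)² = 1/25)
1/q(38) = 1/(1/25) = 25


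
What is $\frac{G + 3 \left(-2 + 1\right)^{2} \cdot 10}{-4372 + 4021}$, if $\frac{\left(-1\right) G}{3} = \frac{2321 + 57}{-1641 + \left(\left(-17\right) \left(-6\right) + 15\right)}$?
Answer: $- \frac{8809}{89154} \approx -0.098807$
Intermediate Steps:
$G = \frac{1189}{254}$ ($G = - 3 \frac{2321 + 57}{-1641 + \left(\left(-17\right) \left(-6\right) + 15\right)} = - 3 \frac{2378}{-1641 + \left(102 + 15\right)} = - 3 \frac{2378}{-1641 + 117} = - 3 \frac{2378}{-1524} = - 3 \cdot 2378 \left(- \frac{1}{1524}\right) = \left(-3\right) \left(- \frac{1189}{762}\right) = \frac{1189}{254} \approx 4.6811$)
$\frac{G + 3 \left(-2 + 1\right)^{2} \cdot 10}{-4372 + 4021} = \frac{\frac{1189}{254} + 3 \left(-2 + 1\right)^{2} \cdot 10}{-4372 + 4021} = \frac{\frac{1189}{254} + 3 \left(-1\right)^{2} \cdot 10}{-351} = \left(\frac{1189}{254} + 3 \cdot 1 \cdot 10\right) \left(- \frac{1}{351}\right) = \left(\frac{1189}{254} + 3 \cdot 10\right) \left(- \frac{1}{351}\right) = \left(\frac{1189}{254} + 30\right) \left(- \frac{1}{351}\right) = \frac{8809}{254} \left(- \frac{1}{351}\right) = - \frac{8809}{89154}$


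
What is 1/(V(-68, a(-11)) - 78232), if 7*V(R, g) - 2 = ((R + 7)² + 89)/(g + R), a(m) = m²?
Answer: -371/29020156 ≈ -1.2784e-5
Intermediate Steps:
V(R, g) = 2/7 + (89 + (7 + R)²)/(7*(R + g)) (V(R, g) = 2/7 + (((R + 7)² + 89)/(g + R))/7 = 2/7 + (((7 + R)² + 89)/(R + g))/7 = 2/7 + ((89 + (7 + R)²)/(R + g))/7 = 2/7 + (89 + (7 + R)²)/(7*(R + g)))
1/(V(-68, a(-11)) - 78232) = 1/((138 + (-68)² + 2*(-11)² + 16*(-68))/(7*(-68 + (-11)²)) - 78232) = 1/((138 + 4624 + 2*121 - 1088)/(7*(-68 + 121)) - 78232) = 1/((⅐)*(138 + 4624 + 242 - 1088)/53 - 78232) = 1/((⅐)*(1/53)*3916 - 78232) = 1/(3916/371 - 78232) = 1/(-29020156/371) = -371/29020156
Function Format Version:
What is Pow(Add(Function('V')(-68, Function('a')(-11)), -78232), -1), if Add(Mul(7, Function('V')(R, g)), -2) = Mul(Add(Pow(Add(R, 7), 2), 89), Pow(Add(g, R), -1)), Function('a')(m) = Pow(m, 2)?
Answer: Rational(-371, 29020156) ≈ -1.2784e-5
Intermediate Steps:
Function('V')(R, g) = Add(Rational(2, 7), Mul(Rational(1, 7), Pow(Add(R, g), -1), Add(89, Pow(Add(7, R), 2)))) (Function('V')(R, g) = Add(Rational(2, 7), Mul(Rational(1, 7), Mul(Add(Pow(Add(R, 7), 2), 89), Pow(Add(g, R), -1)))) = Add(Rational(2, 7), Mul(Rational(1, 7), Mul(Add(Pow(Add(7, R), 2), 89), Pow(Add(R, g), -1)))) = Add(Rational(2, 7), Mul(Rational(1, 7), Mul(Add(89, Pow(Add(7, R), 2)), Pow(Add(R, g), -1)))) = Add(Rational(2, 7), Mul(Rational(1, 7), Mul(Pow(Add(R, g), -1), Add(89, Pow(Add(7, R), 2))))) = Add(Rational(2, 7), Mul(Rational(1, 7), Pow(Add(R, g), -1), Add(89, Pow(Add(7, R), 2)))))
Pow(Add(Function('V')(-68, Function('a')(-11)), -78232), -1) = Pow(Add(Mul(Rational(1, 7), Pow(Add(-68, Pow(-11, 2)), -1), Add(138, Pow(-68, 2), Mul(2, Pow(-11, 2)), Mul(16, -68))), -78232), -1) = Pow(Add(Mul(Rational(1, 7), Pow(Add(-68, 121), -1), Add(138, 4624, Mul(2, 121), -1088)), -78232), -1) = Pow(Add(Mul(Rational(1, 7), Pow(53, -1), Add(138, 4624, 242, -1088)), -78232), -1) = Pow(Add(Mul(Rational(1, 7), Rational(1, 53), 3916), -78232), -1) = Pow(Add(Rational(3916, 371), -78232), -1) = Pow(Rational(-29020156, 371), -1) = Rational(-371, 29020156)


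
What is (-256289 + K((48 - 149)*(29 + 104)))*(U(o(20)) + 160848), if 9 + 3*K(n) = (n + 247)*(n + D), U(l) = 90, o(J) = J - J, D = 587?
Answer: 9045706978080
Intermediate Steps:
o(J) = 0
K(n) = -3 + (247 + n)*(587 + n)/3 (K(n) = -3 + ((n + 247)*(n + 587))/3 = -3 + ((247 + n)*(587 + n))/3 = -3 + (247 + n)*(587 + n)/3)
(-256289 + K((48 - 149)*(29 + 104)))*(U(o(20)) + 160848) = (-256289 + (144980/3 + 278*((48 - 149)*(29 + 104)) + ((48 - 149)*(29 + 104))**2/3))*(90 + 160848) = (-256289 + (144980/3 + 278*(-101*133) + (-101*133)**2/3))*160938 = (-256289 + (144980/3 + 278*(-13433) + (1/3)*(-13433)**2))*160938 = (-256289 + (144980/3 - 3734374 + (1/3)*180445489))*160938 = (-256289 + (144980/3 - 3734374 + 180445489/3))*160938 = (-256289 + 56462449)*160938 = 56206160*160938 = 9045706978080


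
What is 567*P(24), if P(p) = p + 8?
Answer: 18144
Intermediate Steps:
P(p) = 8 + p
567*P(24) = 567*(8 + 24) = 567*32 = 18144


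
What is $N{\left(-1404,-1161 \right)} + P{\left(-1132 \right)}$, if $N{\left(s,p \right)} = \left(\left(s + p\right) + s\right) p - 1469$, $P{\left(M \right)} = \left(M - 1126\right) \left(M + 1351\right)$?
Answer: $4112038$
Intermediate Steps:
$P{\left(M \right)} = \left(-1126 + M\right) \left(1351 + M\right)$
$N{\left(s,p \right)} = -1469 + p \left(p + 2 s\right)$ ($N{\left(s,p \right)} = \left(\left(p + s\right) + s\right) p - 1469 = \left(p + 2 s\right) p - 1469 = p \left(p + 2 s\right) - 1469 = -1469 + p \left(p + 2 s\right)$)
$N{\left(-1404,-1161 \right)} + P{\left(-1132 \right)} = \left(-1469 + \left(-1161\right)^{2} + 2 \left(-1161\right) \left(-1404\right)\right) + \left(-1521226 + \left(-1132\right)^{2} + 225 \left(-1132\right)\right) = \left(-1469 + 1347921 + 3260088\right) - 494502 = 4606540 - 494502 = 4112038$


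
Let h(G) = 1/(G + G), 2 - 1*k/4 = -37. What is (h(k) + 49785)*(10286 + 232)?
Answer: 27229210513/52 ≈ 5.2364e+8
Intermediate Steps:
k = 156 (k = 8 - 4*(-37) = 8 + 148 = 156)
h(G) = 1/(2*G)
(h(k) + 49785)*(10286 + 232) = ((½)/156 + 49785)*(10286 + 232) = ((½)*(1/156) + 49785)*10518 = (1/312 + 49785)*10518 = (15532921/312)*10518 = 27229210513/52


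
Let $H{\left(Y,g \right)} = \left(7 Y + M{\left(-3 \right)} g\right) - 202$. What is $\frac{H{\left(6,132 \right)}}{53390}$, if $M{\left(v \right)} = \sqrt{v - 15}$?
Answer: $- \frac{16}{5339} + \frac{198 i \sqrt{2}}{26695} \approx -0.0029968 + 0.010489 i$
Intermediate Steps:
$M{\left(v \right)} = \sqrt{-15 + v}$
$H{\left(Y,g \right)} = -202 + 7 Y + 3 i g \sqrt{2}$ ($H{\left(Y,g \right)} = \left(7 Y + \sqrt{-15 - 3} g\right) - 202 = \left(7 Y + \sqrt{-18} g\right) - 202 = \left(7 Y + 3 i \sqrt{2} g\right) - 202 = \left(7 Y + 3 i g \sqrt{2}\right) - 202 = -202 + 7 Y + 3 i g \sqrt{2}$)
$\frac{H{\left(6,132 \right)}}{53390} = \frac{-202 + 7 \cdot 6 + 3 i 132 \sqrt{2}}{53390} = \left(-202 + 42 + 396 i \sqrt{2}\right) \frac{1}{53390} = \left(-160 + 396 i \sqrt{2}\right) \frac{1}{53390} = - \frac{16}{5339} + \frac{198 i \sqrt{2}}{26695}$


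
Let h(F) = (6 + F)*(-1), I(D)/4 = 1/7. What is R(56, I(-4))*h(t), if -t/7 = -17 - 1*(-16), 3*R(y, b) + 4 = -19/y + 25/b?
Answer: -28691/168 ≈ -170.78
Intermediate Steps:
I(D) = 4/7
R(y, b) = -4/3 - 19/(3*y) + 25/(3*b) (R(y, b) = -4/3 + (-19/y + 25/b)/3 = -4/3 + (-19/(3*y) + 25/(3*b)) = -4/3 - 19/(3*y) + 25/(3*b))
t = 7 (t = -7*(-17 - 1*(-16)) = -7*(-17 + 16) = -7*(-1) = 7)
h(F) = -6 - F
R(56, I(-4))*h(t) = (-4/3 - 19/3/56 + 25/(3*(4/7)))*(-6 - 1*7) = (-4/3 - 19/3*1/56 + (25/3)*(7/4))*(-6 - 7) = (-4/3 - 19/168 + 175/12)*(-13) = (2207/168)*(-13) = -28691/168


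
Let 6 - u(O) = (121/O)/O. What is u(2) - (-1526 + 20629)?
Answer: -76509/4 ≈ -19127.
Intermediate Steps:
u(O) = 6 - 121/O**2 (u(O) = 6 - 121/O/O = 6 - 121/O**2)
u(2) - (-1526 + 20629) = (6 - 121/2**2) - (-1526 + 20629) = (6 - 121*1/4) - 1*19103 = (6 - 121/4) - 19103 = -97/4 - 19103 = -76509/4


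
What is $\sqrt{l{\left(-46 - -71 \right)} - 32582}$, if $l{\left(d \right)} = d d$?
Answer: $i \sqrt{31957} \approx 178.77 i$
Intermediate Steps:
$l{\left(d \right)} = d^{2}$
$\sqrt{l{\left(-46 - -71 \right)} - 32582} = \sqrt{\left(-46 - -71\right)^{2} - 32582} = \sqrt{\left(-46 + 71\right)^{2} - 32582} = \sqrt{25^{2} - 32582} = \sqrt{625 - 32582} = \sqrt{-31957} = i \sqrt{31957}$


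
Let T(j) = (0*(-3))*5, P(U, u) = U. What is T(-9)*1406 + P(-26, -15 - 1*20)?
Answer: -26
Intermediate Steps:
T(j) = 0 (T(j) = 0*5 = 0)
T(-9)*1406 + P(-26, -15 - 1*20) = 0*1406 - 26 = 0 - 26 = -26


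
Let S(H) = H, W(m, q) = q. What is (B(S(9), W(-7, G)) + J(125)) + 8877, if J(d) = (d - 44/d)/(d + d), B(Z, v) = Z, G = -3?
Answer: 277703081/31250 ≈ 8886.5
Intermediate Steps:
J(d) = (d - 44/d)/(2*d) (J(d) = (d - 44/d)/((2*d)) = (d - 44/d)*(1/(2*d)) = (d - 44/d)/(2*d))
(B(S(9), W(-7, G)) + J(125)) + 8877 = (9 + (½ - 22/125²)) + 8877 = (9 + (½ - 22*1/15625)) + 8877 = (9 + (½ - 22/15625)) + 8877 = (9 + 15581/31250) + 8877 = 296831/31250 + 8877 = 277703081/31250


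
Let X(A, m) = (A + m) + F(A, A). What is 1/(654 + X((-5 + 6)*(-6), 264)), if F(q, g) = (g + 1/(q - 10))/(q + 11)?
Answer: 80/72863 ≈ 0.0010980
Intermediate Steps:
F(q, g) = (g + 1/(-10 + q))/(11 + q)
X(A, m) = A + m + (1 + A**2 - 10*A)/(-110 + A + A**2) (X(A, m) = (A + m) + (1 - 10*A + A*A)/(-110 + A + A**2) = (A + m) + (1 - 10*A + A**2)/(-110 + A + A**2) = (A + m) + (1 + A**2 - 10*A)/(-110 + A + A**2) = A + m + (1 + A**2 - 10*A)/(-110 + A + A**2))
1/(654 + X((-5 + 6)*(-6), 264)) = 1/(654 + (1 + ((-5 + 6)*(-6))**2 - 10*(-5 + 6)*(-6) + ((-5 + 6)*(-6) + 264)*(-110 + (-5 + 6)*(-6) + ((-5 + 6)*(-6))**2))/(-110 + (-5 + 6)*(-6) + ((-5 + 6)*(-6))**2)) = 1/(654 + (1 + (1*(-6))**2 - 10*(-6) + (1*(-6) + 264)*(-110 + 1*(-6) + (1*(-6))**2))/(-110 + 1*(-6) + (1*(-6))**2)) = 1/(654 + (1 + (-6)**2 - 10*(-6) + (-6 + 264)*(-110 - 6 + (-6)**2))/(-110 - 6 + (-6)**2)) = 1/(654 + (1 + 36 + 60 + 258*(-110 - 6 + 36))/(-110 - 6 + 36)) = 1/(654 + (1 + 36 + 60 + 258*(-80))/(-80)) = 1/(654 - (1 + 36 + 60 - 20640)/80) = 1/(654 - 1/80*(-20543)) = 1/(654 + 20543/80) = 1/(72863/80) = 80/72863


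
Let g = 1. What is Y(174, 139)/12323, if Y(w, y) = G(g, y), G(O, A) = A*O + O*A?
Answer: 278/12323 ≈ 0.022559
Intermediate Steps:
G(O, A) = 2*A*O (G(O, A) = A*O + A*O = 2*A*O)
Y(w, y) = 2*y (Y(w, y) = 2*y*1 = 2*y)
Y(174, 139)/12323 = (2*139)/12323 = 278*(1/12323) = 278/12323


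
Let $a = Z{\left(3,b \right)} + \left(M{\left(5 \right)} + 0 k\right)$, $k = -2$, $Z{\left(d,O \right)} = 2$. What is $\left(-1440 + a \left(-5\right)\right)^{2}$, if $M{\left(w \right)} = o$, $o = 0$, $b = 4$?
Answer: $2102500$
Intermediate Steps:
$M{\left(w \right)} = 0$
$a = 2$ ($a = 2 + \left(0 + 0 \left(-2\right)\right) = 2 + \left(0 + 0\right) = 2 + 0 = 2$)
$\left(-1440 + a \left(-5\right)\right)^{2} = \left(-1440 + 2 \left(-5\right)\right)^{2} = \left(-1440 - 10\right)^{2} = \left(-1450\right)^{2} = 2102500$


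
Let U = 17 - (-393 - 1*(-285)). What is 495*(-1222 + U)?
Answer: -543015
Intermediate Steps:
U = 125 (U = 17 - (-393 + 285) = 17 - 1*(-108) = 17 + 108 = 125)
495*(-1222 + U) = 495*(-1222 + 125) = 495*(-1097) = -543015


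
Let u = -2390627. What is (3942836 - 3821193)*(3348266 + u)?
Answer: 116490080877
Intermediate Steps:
(3942836 - 3821193)*(3348266 + u) = (3942836 - 3821193)*(3348266 - 2390627) = 121643*957639 = 116490080877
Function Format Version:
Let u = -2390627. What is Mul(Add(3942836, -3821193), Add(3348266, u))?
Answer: 116490080877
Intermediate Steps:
Mul(Add(3942836, -3821193), Add(3348266, u)) = Mul(Add(3942836, -3821193), Add(3348266, -2390627)) = Mul(121643, 957639) = 116490080877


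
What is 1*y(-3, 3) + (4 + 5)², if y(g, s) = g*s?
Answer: 72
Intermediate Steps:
1*y(-3, 3) + (4 + 5)² = 1*(-3*3) + (4 + 5)² = 1*(-9) + 9² = -9 + 81 = 72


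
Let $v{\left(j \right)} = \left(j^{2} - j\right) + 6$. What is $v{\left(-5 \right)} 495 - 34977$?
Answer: $-17157$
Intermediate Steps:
$v{\left(j \right)} = 6 + j^{2} - j$
$v{\left(-5 \right)} 495 - 34977 = \left(6 + \left(-5\right)^{2} - -5\right) 495 - 34977 = \left(6 + 25 + 5\right) 495 - 34977 = 36 \cdot 495 - 34977 = 17820 - 34977 = -17157$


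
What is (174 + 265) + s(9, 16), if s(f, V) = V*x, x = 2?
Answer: 471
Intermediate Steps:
s(f, V) = 2*V (s(f, V) = V*2 = 2*V)
(174 + 265) + s(9, 16) = (174 + 265) + 2*16 = 439 + 32 = 471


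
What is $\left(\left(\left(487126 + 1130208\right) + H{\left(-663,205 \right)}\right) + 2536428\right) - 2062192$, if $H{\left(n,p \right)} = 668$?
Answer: $2092238$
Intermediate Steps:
$\left(\left(\left(487126 + 1130208\right) + H{\left(-663,205 \right)}\right) + 2536428\right) - 2062192 = \left(\left(\left(487126 + 1130208\right) + 668\right) + 2536428\right) - 2062192 = \left(\left(1617334 + 668\right) + 2536428\right) - 2062192 = \left(1618002 + 2536428\right) - 2062192 = 4154430 - 2062192 = 2092238$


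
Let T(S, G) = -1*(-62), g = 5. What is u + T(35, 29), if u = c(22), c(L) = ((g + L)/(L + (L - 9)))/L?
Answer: 47767/770 ≈ 62.035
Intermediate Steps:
T(S, G) = 62
c(L) = (5 + L)/(L*(-9 + 2*L)) (c(L) = ((5 + L)/(L + (L - 9)))/L = ((5 + L)/(L + (-9 + L)))/L = ((5 + L)/(-9 + 2*L))/L = (5 + L)/(L*(-9 + 2*L)))
u = 27/770 (u = (5 + 22)/(22*(-9 + 2*22)) = (1/22)*27/(-9 + 44) = (1/22)*27/35 = (1/22)*(1/35)*27 = 27/770 ≈ 0.035065)
u + T(35, 29) = 27/770 + 62 = 47767/770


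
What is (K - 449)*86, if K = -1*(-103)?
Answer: -29756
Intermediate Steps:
K = 103
(K - 449)*86 = (103 - 449)*86 = -346*86 = -29756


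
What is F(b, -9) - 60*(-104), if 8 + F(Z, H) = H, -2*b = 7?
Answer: 6223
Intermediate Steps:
b = -7/2 (b = -1/2*7 = -7/2 ≈ -3.5000)
F(Z, H) = -8 + H
F(b, -9) - 60*(-104) = (-8 - 9) - 60*(-104) = -17 + 6240 = 6223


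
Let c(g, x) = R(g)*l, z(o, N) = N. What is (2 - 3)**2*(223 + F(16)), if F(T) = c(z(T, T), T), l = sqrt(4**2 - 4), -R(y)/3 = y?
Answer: 223 - 96*sqrt(3) ≈ 56.723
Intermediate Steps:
R(y) = -3*y
l = 2*sqrt(3) (l = sqrt(16 - 4) = sqrt(12) = 2*sqrt(3) ≈ 3.4641)
c(g, x) = -6*g*sqrt(3) (c(g, x) = (-3*g)*(2*sqrt(3)) = -6*g*sqrt(3))
F(T) = -6*T*sqrt(3)
(2 - 3)**2*(223 + F(16)) = (2 - 3)**2*(223 - 6*16*sqrt(3)) = (-1)**2*(223 - 96*sqrt(3)) = 1*(223 - 96*sqrt(3)) = 223 - 96*sqrt(3)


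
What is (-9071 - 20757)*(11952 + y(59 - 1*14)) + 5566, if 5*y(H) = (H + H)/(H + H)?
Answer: -1782523278/5 ≈ -3.5650e+8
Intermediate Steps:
y(H) = 1/5 (y(H) = ((H + H)/(H + H))/5 = ((2*H)/((2*H)))/5 = ((2*H)*(1/(2*H)))/5 = (1/5)*1 = 1/5)
(-9071 - 20757)*(11952 + y(59 - 1*14)) + 5566 = (-9071 - 20757)*(11952 + 1/5) + 5566 = -29828*59761/5 + 5566 = -1782551108/5 + 5566 = -1782523278/5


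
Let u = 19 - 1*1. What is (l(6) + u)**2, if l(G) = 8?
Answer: 676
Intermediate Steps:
u = 18 (u = 19 - 1 = 18)
(l(6) + u)**2 = (8 + 18)**2 = 26**2 = 676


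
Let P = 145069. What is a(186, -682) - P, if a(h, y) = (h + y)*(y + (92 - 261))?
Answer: 277027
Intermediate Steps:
a(h, y) = (-169 + y)*(h + y) (a(h, y) = (h + y)*(y - 169) = (h + y)*(-169 + y) = (-169 + y)*(h + y))
a(186, -682) - P = ((-682)**2 - 169*186 - 169*(-682) + 186*(-682)) - 1*145069 = (465124 - 31434 + 115258 - 126852) - 145069 = 422096 - 145069 = 277027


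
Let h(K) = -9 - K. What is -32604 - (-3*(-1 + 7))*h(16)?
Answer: -33054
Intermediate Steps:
-32604 - (-3*(-1 + 7))*h(16) = -32604 - (-3*(-1 + 7))*(-9 - 1*16) = -32604 - (-3*6)*(-9 - 16) = -32604 - (-18)*(-25) = -32604 - 1*450 = -32604 - 450 = -33054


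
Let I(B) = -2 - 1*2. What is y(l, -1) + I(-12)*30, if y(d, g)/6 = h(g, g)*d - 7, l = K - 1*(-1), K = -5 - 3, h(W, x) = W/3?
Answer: -148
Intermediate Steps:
h(W, x) = W/3 (h(W, x) = W*(⅓) = W/3)
K = -8
I(B) = -4 (I(B) = -2 - 2 = -4)
l = -7 (l = -8 - 1*(-1) = -8 + 1 = -7)
y(d, g) = -42 + 2*d*g (y(d, g) = 6*((g/3)*d - 7) = 6*(d*g/3 - 7) = 6*(-7 + d*g/3) = -42 + 2*d*g)
y(l, -1) + I(-12)*30 = (-42 + 2*(-7)*(-1)) - 4*30 = (-42 + 14) - 120 = -28 - 120 = -148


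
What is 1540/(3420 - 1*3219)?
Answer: 1540/201 ≈ 7.6617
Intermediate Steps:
1540/(3420 - 1*3219) = 1540/(3420 - 3219) = 1540/201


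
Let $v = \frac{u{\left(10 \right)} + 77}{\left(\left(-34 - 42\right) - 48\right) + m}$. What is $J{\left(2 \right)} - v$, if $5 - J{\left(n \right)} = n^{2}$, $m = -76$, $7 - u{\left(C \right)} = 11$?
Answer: $\frac{273}{200} \approx 1.365$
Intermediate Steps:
$u{\left(C \right)} = -4$ ($u{\left(C \right)} = 7 - 11 = -4$)
$J{\left(n \right)} = 5 - n^{2}$
$v = - \frac{73}{200}$ ($v = \frac{-4 + 77}{\left(\left(-34 - 42\right) - 48\right) - 76} = \frac{73}{\left(-76 - 48\right) - 76} = \frac{73}{-124 - 76} = \frac{73}{-200} = 73 \left(- \frac{1}{200}\right) = - \frac{73}{200} \approx -0.365$)
$J{\left(2 \right)} - v = \left(5 - 2^{2}\right) - - \frac{73}{200} = \left(5 - 4\right) + \frac{73}{200} = 1 + \frac{73}{200} = \frac{273}{200}$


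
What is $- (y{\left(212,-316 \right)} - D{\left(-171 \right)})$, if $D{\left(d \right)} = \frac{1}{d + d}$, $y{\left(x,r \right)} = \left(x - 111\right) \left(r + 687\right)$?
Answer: $- \frac{12815083}{342} \approx -37471.0$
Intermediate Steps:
$y{\left(x,r \right)} = \left(-111 + x\right) \left(687 + r\right)$
$D{\left(d \right)} = \frac{1}{2 d}$
$- (y{\left(212,-316 \right)} - D{\left(-171 \right)}) = - (\left(-76257 - -35076 + 687 \cdot 212 - 66992\right) - \frac{1}{2 \left(-171\right)}) = - (\left(-76257 + 35076 + 145644 - 66992\right) - \frac{1}{2} \left(- \frac{1}{171}\right)) = - (37471 - - \frac{1}{342}) = - (37471 + \frac{1}{342}) = \left(-1\right) \frac{12815083}{342} = - \frac{12815083}{342}$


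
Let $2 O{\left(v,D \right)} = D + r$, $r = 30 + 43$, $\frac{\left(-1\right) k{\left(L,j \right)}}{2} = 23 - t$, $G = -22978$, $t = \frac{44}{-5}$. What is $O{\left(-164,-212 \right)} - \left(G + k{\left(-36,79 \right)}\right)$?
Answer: $\frac{229721}{10} \approx 22972.0$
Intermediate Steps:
$t = - \frac{44}{5}$ ($t = 44 \left(- \frac{1}{5}\right) = - \frac{44}{5} \approx -8.8$)
$k{\left(L,j \right)} = - \frac{318}{5}$ ($k{\left(L,j \right)} = - 2 \left(23 - - \frac{44}{5}\right) = - 2 \left(23 + \frac{44}{5}\right) = \left(-2\right) \frac{159}{5} = - \frac{318}{5}$)
$r = 73$
$O{\left(v,D \right)} = \frac{73}{2} + \frac{D}{2}$ ($O{\left(v,D \right)} = \frac{D + 73}{2} = \frac{73 + D}{2} = \frac{73}{2} + \frac{D}{2}$)
$O{\left(-164,-212 \right)} - \left(G + k{\left(-36,79 \right)}\right) = \left(\frac{73}{2} + \frac{1}{2} \left(-212\right)\right) - \left(-22978 - \frac{318}{5}\right) = \left(\frac{73}{2} - 106\right) - - \frac{115208}{5} = - \frac{139}{2} + \frac{115208}{5} = \frac{229721}{10}$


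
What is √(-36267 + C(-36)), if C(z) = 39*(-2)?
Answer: I*√36345 ≈ 190.64*I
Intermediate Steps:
C(z) = -78
√(-36267 + C(-36)) = √(-36267 - 78) = √(-36345) = I*√36345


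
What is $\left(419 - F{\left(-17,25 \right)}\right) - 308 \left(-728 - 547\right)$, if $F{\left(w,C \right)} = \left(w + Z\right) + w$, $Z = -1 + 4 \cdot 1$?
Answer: $393150$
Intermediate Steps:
$Z = 3$ ($Z = -1 + 4 = 3$)
$F{\left(w,C \right)} = 3 + 2 w$ ($F{\left(w,C \right)} = \left(w + 3\right) + w = \left(3 + w\right) + w = 3 + 2 w$)
$\left(419 - F{\left(-17,25 \right)}\right) - 308 \left(-728 - 547\right) = \left(419 - \left(3 + 2 \left(-17\right)\right)\right) - 308 \left(-728 - 547\right) = \left(419 - \left(3 - 34\right)\right) - 308 \left(-728 - 547\right) = \left(419 - -31\right) - -392700 = \left(419 + 31\right) + 392700 = 450 + 392700 = 393150$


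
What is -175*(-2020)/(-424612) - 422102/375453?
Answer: -77988052481/39855462309 ≈ -1.9568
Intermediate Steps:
-175*(-2020)/(-424612) - 422102/375453 = 353500*(-1/424612) - 422102*1/375453 = -88375/106153 - 422102/375453 = -77988052481/39855462309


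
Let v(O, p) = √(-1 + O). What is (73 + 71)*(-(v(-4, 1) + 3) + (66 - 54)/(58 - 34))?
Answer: -360 - 144*I*√5 ≈ -360.0 - 321.99*I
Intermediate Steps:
(73 + 71)*(-(v(-4, 1) + 3) + (66 - 54)/(58 - 34)) = (73 + 71)*(-(√(-1 - 4) + 3) + (66 - 54)/(58 - 34)) = 144*(-(√(-5) + 3) + 12/24) = 144*(-(I*√5 + 3) + 12*(1/24)) = 144*(-(3 + I*√5) + ½) = 144*((-3 - I*√5) + ½) = 144*(-5/2 - I*√5) = -360 - 144*I*√5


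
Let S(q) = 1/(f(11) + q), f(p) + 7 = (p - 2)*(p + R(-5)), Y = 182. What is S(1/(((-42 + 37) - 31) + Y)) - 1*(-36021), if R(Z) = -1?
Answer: 436538645/12119 ≈ 36021.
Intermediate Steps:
f(p) = -7 + (-1 + p)*(-2 + p) (f(p) = -7 + (p - 2)*(p - 1) = -7 + (-2 + p)*(-1 + p) = -7 + (-1 + p)*(-2 + p))
S(q) = 1/(83 + q) (S(q) = 1/((-5 + 11² - 3*11) + q) = 1/((-5 + 121 - 33) + q) = 1/(83 + q))
S(1/(((-42 + 37) - 31) + Y)) - 1*(-36021) = 1/(83 + 1/(((-42 + 37) - 31) + 182)) - 1*(-36021) = 1/(83 + 1/((-5 - 31) + 182)) + 36021 = 1/(83 + 1/(-36 + 182)) + 36021 = 1/(83 + 1/146) + 36021 = 1/(12119/146) + 36021 = 146/12119 + 36021 = 436538645/12119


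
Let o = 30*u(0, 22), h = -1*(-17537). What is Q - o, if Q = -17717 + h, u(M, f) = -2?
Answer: -120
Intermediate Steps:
h = 17537
o = -60 (o = 30*(-2) = -60)
Q = -180 (Q = -17717 + 17537 = -180)
Q - o = -180 - 1*(-60) = -180 + 60 = -120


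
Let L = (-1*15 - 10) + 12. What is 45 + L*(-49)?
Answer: 682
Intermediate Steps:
L = -13 (L = (-15 - 10) + 12 = -25 + 12 = -13)
45 + L*(-49) = 45 - 13*(-49) = 45 + 637 = 682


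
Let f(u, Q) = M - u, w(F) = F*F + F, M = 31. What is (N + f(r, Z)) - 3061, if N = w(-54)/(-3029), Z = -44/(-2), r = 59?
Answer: -9359443/3029 ≈ -3089.9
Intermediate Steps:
w(F) = F + F**2 (w(F) = F**2 + F = F + F**2)
Z = 22 (Z = -44*(-1/2) = 22)
f(u, Q) = 31 - u
N = -2862/3029 (N = -54*(1 - 54)/(-3029) = -54*(-53)*(-1/3029) = 2862*(-1/3029) = -2862/3029 ≈ -0.94487)
(N + f(r, Z)) - 3061 = (-2862/3029 + (31 - 1*59)) - 3061 = (-2862/3029 + (31 - 59)) - 3061 = (-2862/3029 - 28) - 3061 = -87674/3029 - 3061 = -9359443/3029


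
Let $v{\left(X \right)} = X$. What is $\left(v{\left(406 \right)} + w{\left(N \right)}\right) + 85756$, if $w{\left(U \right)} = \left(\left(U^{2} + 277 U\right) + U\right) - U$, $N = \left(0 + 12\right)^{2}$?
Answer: $146786$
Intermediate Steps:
$N = 144$ ($N = 12^{2} = 144$)
$w{\left(U \right)} = U^{2} + 277 U$ ($w{\left(U \right)} = \left(U^{2} + 278 U\right) - U = U^{2} + 277 U$)
$\left(v{\left(406 \right)} + w{\left(N \right)}\right) + 85756 = \left(406 + 144 \left(277 + 144\right)\right) + 85756 = \left(406 + 144 \cdot 421\right) + 85756 = \left(406 + 60624\right) + 85756 = 61030 + 85756 = 146786$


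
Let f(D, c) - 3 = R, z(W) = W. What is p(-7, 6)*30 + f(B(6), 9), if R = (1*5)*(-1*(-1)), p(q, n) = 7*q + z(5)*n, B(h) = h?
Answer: -562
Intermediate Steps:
p(q, n) = 5*n + 7*q (p(q, n) = 7*q + 5*n = 5*n + 7*q)
R = 5 (R = 5*1 = 5)
f(D, c) = 8 (f(D, c) = 3 + 5 = 8)
p(-7, 6)*30 + f(B(6), 9) = (5*6 + 7*(-7))*30 + 8 = (30 - 49)*30 + 8 = -19*30 + 8 = -570 + 8 = -562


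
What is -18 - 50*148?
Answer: -7418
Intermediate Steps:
-18 - 50*148 = -18 - 7400 = -7418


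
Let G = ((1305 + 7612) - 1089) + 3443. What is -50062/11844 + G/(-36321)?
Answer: -325299271/71697654 ≈ -4.5371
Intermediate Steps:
G = 11271 (G = (8917 - 1089) + 3443 = 7828 + 3443 = 11271)
-50062/11844 + G/(-36321) = -50062/11844 + 11271/(-36321) = -50062*1/11844 + 11271*(-1/36321) = -25031/5922 - 3757/12107 = -325299271/71697654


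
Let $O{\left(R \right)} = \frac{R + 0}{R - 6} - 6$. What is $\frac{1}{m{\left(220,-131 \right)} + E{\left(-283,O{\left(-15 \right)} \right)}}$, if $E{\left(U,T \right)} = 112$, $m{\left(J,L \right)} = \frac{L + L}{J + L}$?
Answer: $\frac{89}{9706} \approx 0.0091696$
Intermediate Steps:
$O{\left(R \right)} = -6 + \frac{R}{-6 + R}$ ($O{\left(R \right)} = \frac{R}{-6 + R} - 6 = -6 + \frac{R}{-6 + R}$)
$m{\left(J,L \right)} = \frac{2 L}{J + L}$
$\frac{1}{m{\left(220,-131 \right)} + E{\left(-283,O{\left(-15 \right)} \right)}} = \frac{1}{2 \left(-131\right) \frac{1}{220 - 131} + 112} = \frac{1}{2 \left(-131\right) \frac{1}{89} + 112} = \frac{1}{- \frac{262}{89} + 112} = \frac{1}{\frac{9706}{89}} = \frac{89}{9706}$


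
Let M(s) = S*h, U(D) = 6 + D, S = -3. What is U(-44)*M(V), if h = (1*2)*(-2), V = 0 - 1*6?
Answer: -456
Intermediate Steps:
V = -6 (V = 0 - 6 = -6)
h = -4 (h = 2*(-2) = -4)
M(s) = 12 (M(s) = -3*(-4) = 12)
U(-44)*M(V) = (6 - 44)*12 = -38*12 = -456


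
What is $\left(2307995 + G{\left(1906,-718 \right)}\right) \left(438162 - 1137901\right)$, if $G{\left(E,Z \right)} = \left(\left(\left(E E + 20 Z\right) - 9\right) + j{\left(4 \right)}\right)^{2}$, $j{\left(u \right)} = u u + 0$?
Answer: $-9161977687479656876$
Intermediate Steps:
$j{\left(u \right)} = u^{2}$ ($j{\left(u \right)} = u^{2} + 0 = u^{2}$)
$G{\left(E,Z \right)} = \left(7 + E^{2} + 20 Z\right)^{2}$ ($G{\left(E,Z \right)} = \left(\left(\left(E E + 20 Z\right) - 9\right) + 4^{2}\right)^{2} = \left(\left(\left(E^{2} + 20 Z\right) - 9\right) + 16\right)^{2} = \left(\left(-9 + E^{2} + 20 Z\right) + 16\right)^{2} = \left(7 + E^{2} + 20 Z\right)^{2}$)
$\left(2307995 + G{\left(1906,-718 \right)}\right) \left(438162 - 1137901\right) = \left(2307995 + \left(7 + 1906^{2} + 20 \left(-718\right)\right)^{2}\right) \left(438162 - 1137901\right) = \left(2307995 + \left(7 + 3632836 - 14360\right)^{2}\right) \left(-699739\right) = \left(2307995 + 3618483^{2}\right) \left(-699739\right) = \left(2307995 + 13093419221289\right) \left(-699739\right) = 13093421529284 \left(-699739\right) = -9161977687479656876$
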